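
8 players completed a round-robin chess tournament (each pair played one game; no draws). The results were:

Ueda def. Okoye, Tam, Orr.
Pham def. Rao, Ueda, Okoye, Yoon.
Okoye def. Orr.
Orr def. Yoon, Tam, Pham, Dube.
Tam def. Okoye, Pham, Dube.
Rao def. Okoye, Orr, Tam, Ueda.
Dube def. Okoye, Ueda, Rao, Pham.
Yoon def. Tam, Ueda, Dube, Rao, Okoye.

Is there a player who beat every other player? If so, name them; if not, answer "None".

None

Highest win total is Yoon with 5 (out of 7 possible).
Yoon lost to Pham, Orr, so no player went undefeated.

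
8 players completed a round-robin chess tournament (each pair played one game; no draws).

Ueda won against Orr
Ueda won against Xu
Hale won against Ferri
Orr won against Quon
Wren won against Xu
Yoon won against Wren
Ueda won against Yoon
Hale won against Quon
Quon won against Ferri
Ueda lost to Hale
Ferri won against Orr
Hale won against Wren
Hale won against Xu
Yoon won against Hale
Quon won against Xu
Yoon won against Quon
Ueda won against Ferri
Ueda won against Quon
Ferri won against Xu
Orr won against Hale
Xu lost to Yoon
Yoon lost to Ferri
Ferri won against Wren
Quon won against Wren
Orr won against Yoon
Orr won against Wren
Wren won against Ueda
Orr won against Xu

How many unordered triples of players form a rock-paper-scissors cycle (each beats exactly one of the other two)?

10

Win totals: Xu 0, Hale 5, Wren 2, Quon 3, Yoon 4, Ueda 5, Ferri 4, Orr 5.
A player with w wins dominates both others in C(w,2) triples; summing gives 0 + 10 + 1 + 3 + 6 + 10 + 6 + 10 = 46 transitive triples.
Total triples C(8,3) = 56, so cyclic triples = 56 − 46 = 10.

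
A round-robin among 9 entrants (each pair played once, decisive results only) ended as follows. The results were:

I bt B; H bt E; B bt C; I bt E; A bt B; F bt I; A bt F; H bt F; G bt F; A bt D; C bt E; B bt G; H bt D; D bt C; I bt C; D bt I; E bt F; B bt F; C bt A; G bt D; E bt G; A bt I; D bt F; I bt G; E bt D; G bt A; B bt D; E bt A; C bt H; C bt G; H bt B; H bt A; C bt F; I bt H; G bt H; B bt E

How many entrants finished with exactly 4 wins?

3

Win totals: A 4, B 5, C 5, D 3, E 4, F 1, G 4, H 5, I 5.
Exactly 4: A, E, G — 3 entrants.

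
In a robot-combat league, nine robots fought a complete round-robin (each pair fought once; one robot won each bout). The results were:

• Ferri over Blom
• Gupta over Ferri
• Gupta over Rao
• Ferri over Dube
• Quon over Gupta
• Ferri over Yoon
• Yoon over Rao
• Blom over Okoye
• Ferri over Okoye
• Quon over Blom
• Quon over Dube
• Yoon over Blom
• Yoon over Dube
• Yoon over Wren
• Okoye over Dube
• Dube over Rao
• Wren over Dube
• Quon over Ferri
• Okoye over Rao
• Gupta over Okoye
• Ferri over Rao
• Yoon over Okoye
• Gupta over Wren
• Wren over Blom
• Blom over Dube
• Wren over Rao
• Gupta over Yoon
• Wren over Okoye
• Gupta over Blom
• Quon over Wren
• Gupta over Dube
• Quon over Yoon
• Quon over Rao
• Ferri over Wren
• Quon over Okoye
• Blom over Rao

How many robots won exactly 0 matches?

Win totals: Gupta 7, Rao 0, Quon 8, Dube 1, Ferri 6, Yoon 5, Wren 4, Okoye 2, Blom 3.
Exactly 0: Rao — 1 robot.

1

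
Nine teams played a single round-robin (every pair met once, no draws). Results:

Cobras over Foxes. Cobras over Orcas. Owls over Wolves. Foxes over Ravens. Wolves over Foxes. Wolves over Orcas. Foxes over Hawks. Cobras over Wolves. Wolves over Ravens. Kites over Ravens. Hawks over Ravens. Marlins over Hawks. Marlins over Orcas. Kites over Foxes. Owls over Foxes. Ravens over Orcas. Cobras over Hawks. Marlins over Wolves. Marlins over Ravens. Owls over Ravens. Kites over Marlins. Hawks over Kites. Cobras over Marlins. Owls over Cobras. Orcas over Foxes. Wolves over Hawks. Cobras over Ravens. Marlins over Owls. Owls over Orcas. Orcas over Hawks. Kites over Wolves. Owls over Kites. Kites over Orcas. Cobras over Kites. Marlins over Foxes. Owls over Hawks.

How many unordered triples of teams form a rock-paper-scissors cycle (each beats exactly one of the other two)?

8

Win totals: Cobras 7, Wolves 4, Orcas 2, Hawks 2, Ravens 1, Owls 7, Marlins 6, Foxes 2, Kites 5.
A team with w wins dominates both others in C(w,2) triples; summing gives 21 + 6 + 1 + 1 + 0 + 21 + 15 + 1 + 10 = 76 transitive triples.
Total triples C(9,3) = 84, so cyclic triples = 84 − 76 = 8.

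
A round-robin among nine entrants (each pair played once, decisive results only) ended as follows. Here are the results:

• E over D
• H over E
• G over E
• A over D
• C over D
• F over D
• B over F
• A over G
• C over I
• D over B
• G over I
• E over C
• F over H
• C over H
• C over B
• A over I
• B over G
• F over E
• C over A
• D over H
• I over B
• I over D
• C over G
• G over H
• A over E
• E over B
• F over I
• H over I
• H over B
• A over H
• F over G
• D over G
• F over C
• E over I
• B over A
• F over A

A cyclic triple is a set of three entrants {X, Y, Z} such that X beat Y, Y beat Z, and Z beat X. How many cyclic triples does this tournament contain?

Win totals: A 5, B 3, C 6, D 3, E 4, F 7, G 3, H 3, I 2.
An entrant with w wins dominates both others in C(w,2) triples; summing gives 10 + 3 + 15 + 3 + 6 + 21 + 3 + 3 + 1 = 65 transitive triples.
Total triples C(9,3) = 84, so cyclic triples = 84 − 65 = 19.

19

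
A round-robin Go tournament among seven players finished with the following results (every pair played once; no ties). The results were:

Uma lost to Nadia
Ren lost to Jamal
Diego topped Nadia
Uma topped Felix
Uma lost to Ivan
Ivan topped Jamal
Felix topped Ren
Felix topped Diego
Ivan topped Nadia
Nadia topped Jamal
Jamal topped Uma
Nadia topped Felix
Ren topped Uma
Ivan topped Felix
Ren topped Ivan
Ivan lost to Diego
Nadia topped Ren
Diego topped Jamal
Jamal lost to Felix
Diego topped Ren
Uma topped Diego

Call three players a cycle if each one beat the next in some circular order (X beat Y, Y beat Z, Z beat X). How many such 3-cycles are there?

Win totals: Ren 2, Jamal 2, Felix 3, Nadia 4, Uma 2, Ivan 4, Diego 4.
A player with w wins dominates both others in C(w,2) triples; summing gives 1 + 1 + 3 + 6 + 1 + 6 + 6 = 24 transitive triples.
Total triples C(7,3) = 35, so cyclic triples = 35 − 24 = 11.

11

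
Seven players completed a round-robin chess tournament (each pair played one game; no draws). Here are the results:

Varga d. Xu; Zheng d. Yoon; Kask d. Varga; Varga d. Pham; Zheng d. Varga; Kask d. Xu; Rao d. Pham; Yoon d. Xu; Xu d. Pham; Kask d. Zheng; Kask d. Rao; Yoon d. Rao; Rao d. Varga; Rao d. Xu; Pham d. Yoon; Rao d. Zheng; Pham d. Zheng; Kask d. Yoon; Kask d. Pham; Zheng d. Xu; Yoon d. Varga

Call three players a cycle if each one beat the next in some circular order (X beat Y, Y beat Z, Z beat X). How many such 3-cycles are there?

6

Win totals: Kask 6, Xu 1, Varga 2, Rao 4, Zheng 3, Pham 2, Yoon 3.
A player with w wins dominates both others in C(w,2) triples; summing gives 15 + 0 + 1 + 6 + 3 + 1 + 3 = 29 transitive triples.
Total triples C(7,3) = 35, so cyclic triples = 35 − 29 = 6.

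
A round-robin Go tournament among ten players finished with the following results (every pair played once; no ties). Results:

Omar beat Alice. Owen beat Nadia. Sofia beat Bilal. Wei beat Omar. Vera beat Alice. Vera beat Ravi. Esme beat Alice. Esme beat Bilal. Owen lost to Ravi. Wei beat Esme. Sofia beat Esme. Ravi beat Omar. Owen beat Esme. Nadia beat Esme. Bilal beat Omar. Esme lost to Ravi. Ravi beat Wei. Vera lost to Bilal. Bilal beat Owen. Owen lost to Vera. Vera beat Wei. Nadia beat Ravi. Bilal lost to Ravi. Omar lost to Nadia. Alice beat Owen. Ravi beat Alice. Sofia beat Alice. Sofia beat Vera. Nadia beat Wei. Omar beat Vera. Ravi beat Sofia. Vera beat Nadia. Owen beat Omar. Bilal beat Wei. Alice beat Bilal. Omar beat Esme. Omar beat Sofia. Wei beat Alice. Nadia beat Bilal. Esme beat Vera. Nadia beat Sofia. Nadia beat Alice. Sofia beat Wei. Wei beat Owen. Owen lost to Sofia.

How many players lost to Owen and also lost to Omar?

Owen beat: Esme, Nadia, Omar.
Omar beat: Alice, Esme, Sofia, Vera.
Both beat: Esme — 1.

1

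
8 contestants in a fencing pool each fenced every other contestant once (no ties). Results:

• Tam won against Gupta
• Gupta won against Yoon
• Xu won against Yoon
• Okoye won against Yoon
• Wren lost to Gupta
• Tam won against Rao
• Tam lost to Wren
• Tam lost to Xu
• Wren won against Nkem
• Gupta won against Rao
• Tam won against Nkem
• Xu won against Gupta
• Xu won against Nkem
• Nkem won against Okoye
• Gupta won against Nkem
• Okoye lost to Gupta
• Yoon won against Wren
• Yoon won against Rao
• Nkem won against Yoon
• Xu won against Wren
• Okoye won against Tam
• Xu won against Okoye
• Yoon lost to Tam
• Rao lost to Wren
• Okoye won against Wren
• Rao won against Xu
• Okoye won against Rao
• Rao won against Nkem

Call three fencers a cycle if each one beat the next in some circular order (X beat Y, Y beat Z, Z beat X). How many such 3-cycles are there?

Win totals: Rao 2, Yoon 2, Xu 6, Gupta 5, Wren 3, Nkem 2, Tam 4, Okoye 4.
A fencer with w wins dominates both others in C(w,2) triples; summing gives 1 + 1 + 15 + 10 + 3 + 1 + 6 + 6 = 43 transitive triples.
Total triples C(8,3) = 56, so cyclic triples = 56 − 43 = 13.

13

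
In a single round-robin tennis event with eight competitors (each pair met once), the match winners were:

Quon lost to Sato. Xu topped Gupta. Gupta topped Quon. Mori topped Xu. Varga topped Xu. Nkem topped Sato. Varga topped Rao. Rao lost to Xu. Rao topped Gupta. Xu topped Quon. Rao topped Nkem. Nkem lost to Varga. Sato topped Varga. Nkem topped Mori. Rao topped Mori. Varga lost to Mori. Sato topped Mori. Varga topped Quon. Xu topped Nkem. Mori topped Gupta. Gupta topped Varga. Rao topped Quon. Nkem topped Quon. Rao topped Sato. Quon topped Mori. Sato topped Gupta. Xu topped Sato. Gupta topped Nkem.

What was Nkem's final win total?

Nkem's results: beat Sato, Quon, Mori; lost to Varga, Rao, Xu, Gupta.
That is 3 wins.

3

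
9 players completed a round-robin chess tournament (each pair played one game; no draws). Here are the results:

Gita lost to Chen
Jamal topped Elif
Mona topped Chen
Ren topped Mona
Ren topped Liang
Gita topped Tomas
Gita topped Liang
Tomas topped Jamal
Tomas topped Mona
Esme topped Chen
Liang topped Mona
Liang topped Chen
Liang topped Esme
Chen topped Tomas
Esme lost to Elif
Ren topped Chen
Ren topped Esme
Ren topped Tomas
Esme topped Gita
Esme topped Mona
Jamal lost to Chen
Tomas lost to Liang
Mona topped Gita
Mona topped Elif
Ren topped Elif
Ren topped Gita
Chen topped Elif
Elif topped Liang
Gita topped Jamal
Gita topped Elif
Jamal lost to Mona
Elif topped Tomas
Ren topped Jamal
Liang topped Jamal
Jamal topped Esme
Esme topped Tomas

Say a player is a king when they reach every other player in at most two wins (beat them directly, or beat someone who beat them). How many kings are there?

Liang cannot reach Ren in two steps.
Mona cannot reach Ren in two steps.
Elif cannot reach Ren in two steps.
Gita cannot reach Ren in two steps.
Tomas cannot reach Liang, Ren in two steps.
Chen cannot reach Ren in two steps.
Jamal cannot reach Ren in two steps.
Esme cannot reach Ren in two steps.
Ren reaches everyone (king).
Kings: Ren — 1.

1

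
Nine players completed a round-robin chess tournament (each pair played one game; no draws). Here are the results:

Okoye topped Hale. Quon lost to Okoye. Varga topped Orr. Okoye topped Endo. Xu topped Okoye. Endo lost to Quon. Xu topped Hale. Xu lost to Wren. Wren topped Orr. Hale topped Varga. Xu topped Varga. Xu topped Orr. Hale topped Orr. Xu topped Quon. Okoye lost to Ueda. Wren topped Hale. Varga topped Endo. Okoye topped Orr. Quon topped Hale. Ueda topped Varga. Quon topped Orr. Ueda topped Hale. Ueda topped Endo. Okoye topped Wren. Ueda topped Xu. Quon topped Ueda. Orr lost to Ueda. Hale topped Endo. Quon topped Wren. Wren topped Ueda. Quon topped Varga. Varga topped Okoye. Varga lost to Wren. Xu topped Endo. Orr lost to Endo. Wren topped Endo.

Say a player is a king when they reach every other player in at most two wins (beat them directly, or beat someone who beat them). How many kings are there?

5

Ueda reaches everyone (king).
Wren reaches everyone (king).
Varga cannot reach Ueda, Xu in two steps.
Orr cannot reach Ueda, Wren, Varga, Hale, Endo, Okoye, Xu, Quon in two steps.
Hale cannot reach Ueda, Wren, Xu, Quon in two steps.
Endo cannot reach Ueda, Wren, Varga, Hale, Okoye, Xu, Quon in two steps.
Okoye reaches everyone (king).
Xu reaches everyone (king).
Quon reaches everyone (king).
Kings: Ueda, Wren, Okoye, Xu, Quon — 5.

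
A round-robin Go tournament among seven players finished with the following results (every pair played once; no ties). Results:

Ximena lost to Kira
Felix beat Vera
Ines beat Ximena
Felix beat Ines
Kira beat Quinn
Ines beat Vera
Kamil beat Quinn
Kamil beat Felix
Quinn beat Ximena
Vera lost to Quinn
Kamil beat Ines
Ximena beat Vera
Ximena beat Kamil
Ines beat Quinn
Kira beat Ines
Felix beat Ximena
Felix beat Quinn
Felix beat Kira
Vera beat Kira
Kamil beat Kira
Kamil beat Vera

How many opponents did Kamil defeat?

Kamil's results: beat Ines, Felix, Kira, Vera, Quinn; lost to Ximena.
That is 5 wins.

5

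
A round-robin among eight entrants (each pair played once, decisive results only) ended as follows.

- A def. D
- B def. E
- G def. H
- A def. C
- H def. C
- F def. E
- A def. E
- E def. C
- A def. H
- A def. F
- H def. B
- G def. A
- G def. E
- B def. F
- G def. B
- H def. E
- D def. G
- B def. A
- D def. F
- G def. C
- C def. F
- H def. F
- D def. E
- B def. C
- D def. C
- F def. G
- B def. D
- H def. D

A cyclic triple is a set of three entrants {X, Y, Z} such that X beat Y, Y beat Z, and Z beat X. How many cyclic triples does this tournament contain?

9

Win totals: A 5, B 5, C 1, D 4, E 1, F 2, G 5, H 5.
An entrant with w wins dominates both others in C(w,2) triples; summing gives 10 + 10 + 0 + 6 + 0 + 1 + 10 + 10 = 47 transitive triples.
Total triples C(8,3) = 56, so cyclic triples = 56 − 47 = 9.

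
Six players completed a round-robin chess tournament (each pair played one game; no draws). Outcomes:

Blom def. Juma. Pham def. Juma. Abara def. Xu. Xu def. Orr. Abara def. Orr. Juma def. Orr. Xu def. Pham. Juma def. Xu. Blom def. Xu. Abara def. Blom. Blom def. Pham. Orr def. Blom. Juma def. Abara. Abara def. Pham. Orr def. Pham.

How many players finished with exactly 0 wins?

Win totals: Orr 2, Pham 1, Abara 4, Xu 2, Juma 3, Blom 3.
No player has exactly 0 wins.

0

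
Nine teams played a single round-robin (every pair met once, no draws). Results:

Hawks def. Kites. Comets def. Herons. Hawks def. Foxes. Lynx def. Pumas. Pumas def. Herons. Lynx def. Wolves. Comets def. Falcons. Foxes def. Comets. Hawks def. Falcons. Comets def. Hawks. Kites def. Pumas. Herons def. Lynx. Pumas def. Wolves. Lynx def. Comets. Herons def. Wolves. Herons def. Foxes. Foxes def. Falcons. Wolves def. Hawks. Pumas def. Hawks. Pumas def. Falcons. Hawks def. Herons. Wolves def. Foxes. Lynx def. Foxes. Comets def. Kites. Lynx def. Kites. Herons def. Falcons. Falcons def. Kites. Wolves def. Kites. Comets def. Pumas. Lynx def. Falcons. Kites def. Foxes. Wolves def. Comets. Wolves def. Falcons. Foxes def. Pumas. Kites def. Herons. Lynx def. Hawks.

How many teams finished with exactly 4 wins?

3

Win totals: Falcons 1, Kites 3, Comets 5, Hawks 4, Foxes 3, Lynx 7, Wolves 5, Herons 4, Pumas 4.
Exactly 4: Hawks, Herons, Pumas — 3 teams.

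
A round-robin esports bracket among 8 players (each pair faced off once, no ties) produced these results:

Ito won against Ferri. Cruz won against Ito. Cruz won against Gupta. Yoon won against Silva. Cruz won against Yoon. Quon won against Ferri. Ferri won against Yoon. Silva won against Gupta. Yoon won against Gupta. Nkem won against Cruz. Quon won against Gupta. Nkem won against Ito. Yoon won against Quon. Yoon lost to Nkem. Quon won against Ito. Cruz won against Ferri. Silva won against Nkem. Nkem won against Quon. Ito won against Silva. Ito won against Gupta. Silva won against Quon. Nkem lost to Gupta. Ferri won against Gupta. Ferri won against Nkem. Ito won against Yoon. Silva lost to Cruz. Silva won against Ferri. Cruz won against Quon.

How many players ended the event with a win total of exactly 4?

3

Win totals: Yoon 3, Gupta 1, Ito 4, Ferri 3, Nkem 4, Quon 3, Cruz 6, Silva 4.
Exactly 4: Ito, Nkem, Silva — 3 players.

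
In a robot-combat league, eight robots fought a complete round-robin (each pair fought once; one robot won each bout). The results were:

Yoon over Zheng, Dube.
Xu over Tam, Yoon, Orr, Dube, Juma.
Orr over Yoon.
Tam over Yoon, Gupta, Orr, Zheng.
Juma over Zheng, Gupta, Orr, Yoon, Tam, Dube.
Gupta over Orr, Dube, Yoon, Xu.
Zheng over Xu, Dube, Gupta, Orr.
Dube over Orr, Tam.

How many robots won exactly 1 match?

Win totals: Tam 4, Gupta 4, Xu 5, Juma 6, Zheng 4, Dube 2, Orr 1, Yoon 2.
Exactly 1: Orr — 1 robot.

1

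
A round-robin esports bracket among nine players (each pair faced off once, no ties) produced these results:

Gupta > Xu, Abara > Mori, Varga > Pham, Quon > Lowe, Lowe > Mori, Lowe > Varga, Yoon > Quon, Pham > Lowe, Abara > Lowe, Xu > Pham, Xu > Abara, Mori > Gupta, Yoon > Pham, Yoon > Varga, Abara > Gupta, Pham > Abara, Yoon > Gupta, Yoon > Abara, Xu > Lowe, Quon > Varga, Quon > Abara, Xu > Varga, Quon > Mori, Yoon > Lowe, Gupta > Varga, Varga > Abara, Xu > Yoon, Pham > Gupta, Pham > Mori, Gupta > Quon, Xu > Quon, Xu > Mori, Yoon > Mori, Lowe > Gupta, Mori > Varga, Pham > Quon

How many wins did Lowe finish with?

3

Lowe's results: beat Mori, Gupta, Varga; lost to Quon, Yoon, Abara, Xu, Pham.
That is 3 wins.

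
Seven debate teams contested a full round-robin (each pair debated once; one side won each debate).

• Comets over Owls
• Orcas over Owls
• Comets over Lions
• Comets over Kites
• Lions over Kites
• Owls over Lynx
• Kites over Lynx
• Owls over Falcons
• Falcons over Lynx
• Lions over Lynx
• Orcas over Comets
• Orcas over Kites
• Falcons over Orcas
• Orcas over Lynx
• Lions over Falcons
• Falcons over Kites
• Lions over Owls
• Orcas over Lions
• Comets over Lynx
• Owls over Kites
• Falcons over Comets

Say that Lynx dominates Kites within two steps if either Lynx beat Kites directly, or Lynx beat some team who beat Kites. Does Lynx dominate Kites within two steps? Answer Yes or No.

No

Lynx did not beat Kites directly.
Lynx beat no one, so there is no intermediate team.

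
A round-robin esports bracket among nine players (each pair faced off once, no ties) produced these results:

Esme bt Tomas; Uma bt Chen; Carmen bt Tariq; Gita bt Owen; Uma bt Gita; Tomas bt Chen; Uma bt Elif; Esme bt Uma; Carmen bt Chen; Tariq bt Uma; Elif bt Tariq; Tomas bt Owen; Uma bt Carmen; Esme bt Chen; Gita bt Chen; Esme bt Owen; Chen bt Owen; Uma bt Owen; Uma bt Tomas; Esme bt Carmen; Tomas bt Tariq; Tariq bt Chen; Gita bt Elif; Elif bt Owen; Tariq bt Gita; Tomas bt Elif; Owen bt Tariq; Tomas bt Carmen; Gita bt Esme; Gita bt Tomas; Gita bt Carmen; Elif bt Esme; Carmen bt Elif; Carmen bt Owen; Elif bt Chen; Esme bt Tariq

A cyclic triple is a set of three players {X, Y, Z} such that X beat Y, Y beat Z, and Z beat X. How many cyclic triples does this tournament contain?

Win totals: Gita 6, Esme 6, Elif 4, Uma 6, Owen 1, Chen 1, Carmen 4, Tariq 3, Tomas 5.
A player with w wins dominates both others in C(w,2) triples; summing gives 15 + 15 + 6 + 15 + 0 + 0 + 6 + 3 + 10 = 70 transitive triples.
Total triples C(9,3) = 84, so cyclic triples = 84 − 70 = 14.

14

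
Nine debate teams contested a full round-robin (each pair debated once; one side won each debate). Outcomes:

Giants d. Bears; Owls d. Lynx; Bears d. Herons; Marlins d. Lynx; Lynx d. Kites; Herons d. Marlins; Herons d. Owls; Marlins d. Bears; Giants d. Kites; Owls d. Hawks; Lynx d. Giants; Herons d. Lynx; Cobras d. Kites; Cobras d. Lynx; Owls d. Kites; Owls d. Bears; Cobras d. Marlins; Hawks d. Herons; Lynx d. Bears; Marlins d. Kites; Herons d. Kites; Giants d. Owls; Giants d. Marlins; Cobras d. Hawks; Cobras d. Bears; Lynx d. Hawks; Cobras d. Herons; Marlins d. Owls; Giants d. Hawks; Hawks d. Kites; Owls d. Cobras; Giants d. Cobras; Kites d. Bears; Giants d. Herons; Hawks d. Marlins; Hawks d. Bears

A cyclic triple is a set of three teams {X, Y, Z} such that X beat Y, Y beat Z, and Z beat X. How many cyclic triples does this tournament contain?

14

Win totals: Marlins 4, Cobras 6, Bears 1, Owls 5, Herons 4, Lynx 4, Hawks 4, Kites 1, Giants 7.
A team with w wins dominates both others in C(w,2) triples; summing gives 6 + 15 + 0 + 10 + 6 + 6 + 6 + 0 + 21 = 70 transitive triples.
Total triples C(9,3) = 84, so cyclic triples = 84 − 70 = 14.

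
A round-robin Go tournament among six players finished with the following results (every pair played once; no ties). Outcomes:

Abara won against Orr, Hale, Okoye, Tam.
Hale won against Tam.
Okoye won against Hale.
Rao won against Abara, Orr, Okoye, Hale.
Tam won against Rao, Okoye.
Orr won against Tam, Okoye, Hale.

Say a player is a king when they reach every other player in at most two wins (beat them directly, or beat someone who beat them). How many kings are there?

3

Tam reaches everyone (king).
Abara reaches everyone (king).
Rao reaches everyone (king).
Okoye cannot reach Abara, Rao, Orr in two steps.
Hale cannot reach Abara, Orr in two steps.
Orr cannot reach Abara in two steps.
Kings: Tam, Abara, Rao — 3.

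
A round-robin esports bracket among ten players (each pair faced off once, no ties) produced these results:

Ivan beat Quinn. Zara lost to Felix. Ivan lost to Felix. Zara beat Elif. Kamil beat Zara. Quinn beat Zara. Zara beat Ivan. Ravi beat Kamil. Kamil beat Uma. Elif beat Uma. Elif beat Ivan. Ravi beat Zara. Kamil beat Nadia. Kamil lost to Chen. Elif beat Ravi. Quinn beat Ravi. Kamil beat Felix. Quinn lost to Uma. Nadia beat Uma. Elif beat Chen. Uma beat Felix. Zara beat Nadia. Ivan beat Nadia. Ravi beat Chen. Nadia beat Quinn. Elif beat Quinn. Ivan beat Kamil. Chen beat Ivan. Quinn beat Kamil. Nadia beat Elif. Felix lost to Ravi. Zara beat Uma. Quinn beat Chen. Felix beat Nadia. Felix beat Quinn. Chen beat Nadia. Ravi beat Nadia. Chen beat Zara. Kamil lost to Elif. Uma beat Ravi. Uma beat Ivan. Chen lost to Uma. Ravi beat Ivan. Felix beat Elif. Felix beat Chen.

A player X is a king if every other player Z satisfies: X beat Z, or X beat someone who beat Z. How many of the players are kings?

Chen cannot reach Ravi in two steps.
Kamil reaches everyone (king).
Felix reaches everyone (king).
Zara reaches everyone (king).
Ivan reaches everyone (king).
Uma reaches everyone (king).
Ravi reaches everyone (king).
Elif reaches everyone (king).
Nadia reaches everyone (king).
Quinn reaches everyone (king).
Kings: Kamil, Felix, Zara, Ivan, Uma, Ravi, Elif, Nadia, Quinn — 9.

9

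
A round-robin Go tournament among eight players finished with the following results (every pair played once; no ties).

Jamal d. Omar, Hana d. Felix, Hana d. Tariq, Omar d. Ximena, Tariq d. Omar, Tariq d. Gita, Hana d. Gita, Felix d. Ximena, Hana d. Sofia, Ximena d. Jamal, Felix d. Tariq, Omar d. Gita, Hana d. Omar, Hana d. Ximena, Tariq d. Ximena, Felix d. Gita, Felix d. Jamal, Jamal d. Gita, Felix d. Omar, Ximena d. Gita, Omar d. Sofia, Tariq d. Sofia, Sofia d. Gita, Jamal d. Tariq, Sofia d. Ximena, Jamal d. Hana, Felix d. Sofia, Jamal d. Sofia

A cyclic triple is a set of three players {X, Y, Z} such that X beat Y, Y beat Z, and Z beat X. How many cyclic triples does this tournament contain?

Win totals: Felix 6, Hana 6, Omar 3, Tariq 4, Sofia 2, Gita 0, Jamal 5, Ximena 2.
A player with w wins dominates both others in C(w,2) triples; summing gives 15 + 15 + 3 + 6 + 1 + 0 + 10 + 1 = 51 transitive triples.
Total triples C(8,3) = 56, so cyclic triples = 56 − 51 = 5.

5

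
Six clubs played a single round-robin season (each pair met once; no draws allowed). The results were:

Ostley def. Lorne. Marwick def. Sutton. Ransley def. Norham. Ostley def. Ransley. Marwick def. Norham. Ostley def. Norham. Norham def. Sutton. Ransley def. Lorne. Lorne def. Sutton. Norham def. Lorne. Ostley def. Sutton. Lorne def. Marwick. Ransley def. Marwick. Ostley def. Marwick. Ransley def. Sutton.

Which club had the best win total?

Win totals: Lorne 2, Ransley 4, Sutton 0, Ostley 5, Marwick 2, Norham 2.
Ostley leads with 5 wins (next highest: 4).

Ostley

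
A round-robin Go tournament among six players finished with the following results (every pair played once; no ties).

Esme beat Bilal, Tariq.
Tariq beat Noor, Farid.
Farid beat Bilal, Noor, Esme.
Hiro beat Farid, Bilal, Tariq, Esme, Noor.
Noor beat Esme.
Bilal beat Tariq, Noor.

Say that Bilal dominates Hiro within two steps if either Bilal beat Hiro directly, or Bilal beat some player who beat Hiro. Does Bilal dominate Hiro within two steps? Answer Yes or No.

No

Bilal did not beat Hiro directly.
Bilal beat Tariq, Noor, but each of them lost to Hiro. No two-step path.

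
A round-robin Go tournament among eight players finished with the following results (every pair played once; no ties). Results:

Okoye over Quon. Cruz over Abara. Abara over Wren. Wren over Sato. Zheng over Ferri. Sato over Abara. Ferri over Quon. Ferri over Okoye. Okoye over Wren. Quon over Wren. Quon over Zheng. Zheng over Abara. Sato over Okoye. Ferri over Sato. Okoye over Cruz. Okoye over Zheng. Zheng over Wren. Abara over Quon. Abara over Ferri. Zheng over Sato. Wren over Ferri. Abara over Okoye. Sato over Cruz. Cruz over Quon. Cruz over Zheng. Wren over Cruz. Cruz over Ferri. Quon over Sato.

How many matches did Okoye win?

4

Okoye's results: beat Quon, Wren, Zheng, Cruz; lost to Abara, Ferri, Sato.
That is 4 wins.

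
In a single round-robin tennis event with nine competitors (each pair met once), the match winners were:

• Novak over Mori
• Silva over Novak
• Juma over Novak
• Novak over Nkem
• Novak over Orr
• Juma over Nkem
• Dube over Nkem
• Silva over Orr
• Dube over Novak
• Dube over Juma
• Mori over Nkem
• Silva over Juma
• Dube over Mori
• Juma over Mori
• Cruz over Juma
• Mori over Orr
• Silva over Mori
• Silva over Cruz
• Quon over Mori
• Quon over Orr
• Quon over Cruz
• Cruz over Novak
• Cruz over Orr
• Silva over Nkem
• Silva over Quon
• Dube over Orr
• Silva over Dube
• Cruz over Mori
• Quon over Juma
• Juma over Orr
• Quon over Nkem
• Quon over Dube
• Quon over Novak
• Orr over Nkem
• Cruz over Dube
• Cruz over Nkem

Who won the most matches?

Win totals: Cruz 6, Orr 1, Mori 2, Novak 3, Silva 8, Quon 7, Nkem 0, Juma 4, Dube 5.
Silva leads with 8 wins (next highest: 7).

Silva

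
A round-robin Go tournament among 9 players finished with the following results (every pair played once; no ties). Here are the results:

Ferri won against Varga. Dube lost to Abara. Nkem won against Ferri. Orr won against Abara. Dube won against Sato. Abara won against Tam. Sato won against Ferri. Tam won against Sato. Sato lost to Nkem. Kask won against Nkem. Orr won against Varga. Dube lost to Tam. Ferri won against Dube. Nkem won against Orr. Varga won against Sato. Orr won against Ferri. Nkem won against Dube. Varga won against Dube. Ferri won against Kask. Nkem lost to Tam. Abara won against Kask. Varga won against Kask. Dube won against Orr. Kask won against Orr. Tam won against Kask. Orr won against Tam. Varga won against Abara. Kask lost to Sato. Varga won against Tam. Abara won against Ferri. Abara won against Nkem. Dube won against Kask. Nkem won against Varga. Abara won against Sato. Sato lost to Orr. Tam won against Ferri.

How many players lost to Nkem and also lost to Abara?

3

Nkem beat: Dube, Sato, Varga, Orr, Ferri.
Abara beat: Dube, Tam, Sato, Nkem, Ferri, Kask.
Both beat: Dube, Sato, Ferri — 3.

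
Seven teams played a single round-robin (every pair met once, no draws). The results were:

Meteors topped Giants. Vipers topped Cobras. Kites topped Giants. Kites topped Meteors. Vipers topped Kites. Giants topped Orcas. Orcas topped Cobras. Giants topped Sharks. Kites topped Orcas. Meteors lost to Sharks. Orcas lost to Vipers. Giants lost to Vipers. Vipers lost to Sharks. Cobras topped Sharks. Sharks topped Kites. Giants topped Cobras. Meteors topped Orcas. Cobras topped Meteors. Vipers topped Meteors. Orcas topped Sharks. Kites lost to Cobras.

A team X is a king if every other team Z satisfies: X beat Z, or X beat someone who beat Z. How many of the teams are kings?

4

Giants reaches everyone (king).
Orcas cannot reach Giants in two steps.
Sharks reaches everyone (king).
Kites cannot reach Vipers in two steps.
Vipers reaches everyone (king).
Cobras reaches everyone (king).
Meteors cannot reach Kites, Vipers in two steps.
Kings: Giants, Sharks, Vipers, Cobras — 4.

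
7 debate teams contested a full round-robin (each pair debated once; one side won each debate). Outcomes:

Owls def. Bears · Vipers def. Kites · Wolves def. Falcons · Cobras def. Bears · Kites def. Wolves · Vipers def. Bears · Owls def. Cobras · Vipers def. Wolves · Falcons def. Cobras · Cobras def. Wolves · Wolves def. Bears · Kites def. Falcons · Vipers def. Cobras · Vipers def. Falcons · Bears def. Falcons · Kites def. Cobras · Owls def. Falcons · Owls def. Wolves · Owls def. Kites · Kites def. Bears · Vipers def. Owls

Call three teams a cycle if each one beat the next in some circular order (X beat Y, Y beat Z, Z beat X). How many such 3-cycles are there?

2

Win totals: Vipers 6, Kites 4, Owls 5, Cobras 2, Falcons 1, Wolves 2, Bears 1.
A team with w wins dominates both others in C(w,2) triples; summing gives 15 + 6 + 10 + 1 + 0 + 1 + 0 = 33 transitive triples.
Total triples C(7,3) = 35, so cyclic triples = 35 − 33 = 2.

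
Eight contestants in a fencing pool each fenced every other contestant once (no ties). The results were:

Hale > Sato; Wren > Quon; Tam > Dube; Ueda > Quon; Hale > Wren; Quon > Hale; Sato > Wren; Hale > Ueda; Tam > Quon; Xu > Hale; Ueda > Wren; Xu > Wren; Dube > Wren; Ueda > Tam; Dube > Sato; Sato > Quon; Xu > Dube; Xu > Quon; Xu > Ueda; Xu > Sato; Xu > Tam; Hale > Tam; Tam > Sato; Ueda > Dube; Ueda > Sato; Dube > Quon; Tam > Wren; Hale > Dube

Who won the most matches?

Win totals: Xu 7, Wren 1, Dube 3, Sato 2, Hale 5, Tam 4, Ueda 5, Quon 1.
Xu leads with 7 wins (next highest: 5).

Xu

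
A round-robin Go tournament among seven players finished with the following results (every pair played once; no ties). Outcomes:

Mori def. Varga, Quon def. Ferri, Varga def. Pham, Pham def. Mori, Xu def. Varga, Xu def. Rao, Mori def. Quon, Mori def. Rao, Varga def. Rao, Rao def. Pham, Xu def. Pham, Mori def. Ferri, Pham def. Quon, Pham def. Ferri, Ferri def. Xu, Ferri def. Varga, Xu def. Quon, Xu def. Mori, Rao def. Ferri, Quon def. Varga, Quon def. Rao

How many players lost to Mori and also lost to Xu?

Mori beat: Ferri, Rao, Quon, Varga.
Xu beat: Rao, Mori, Pham, Quon, Varga.
Both beat: Rao, Quon, Varga — 3.

3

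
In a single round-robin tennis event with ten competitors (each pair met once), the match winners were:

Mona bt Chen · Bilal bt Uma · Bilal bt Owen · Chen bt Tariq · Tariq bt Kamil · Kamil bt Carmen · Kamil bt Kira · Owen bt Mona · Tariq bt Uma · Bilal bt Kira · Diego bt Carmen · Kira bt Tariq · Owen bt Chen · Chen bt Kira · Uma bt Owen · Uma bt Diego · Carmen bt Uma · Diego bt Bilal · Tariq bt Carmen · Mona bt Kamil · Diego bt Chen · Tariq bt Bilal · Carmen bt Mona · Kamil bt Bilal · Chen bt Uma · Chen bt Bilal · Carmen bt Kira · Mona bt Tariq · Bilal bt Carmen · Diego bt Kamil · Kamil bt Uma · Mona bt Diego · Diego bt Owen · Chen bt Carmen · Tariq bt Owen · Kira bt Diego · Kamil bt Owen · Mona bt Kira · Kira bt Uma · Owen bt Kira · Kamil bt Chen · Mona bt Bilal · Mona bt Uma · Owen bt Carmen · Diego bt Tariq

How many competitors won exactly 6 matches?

Win totals: Kira 3, Uma 2, Tariq 5, Bilal 4, Kamil 6, Chen 5, Diego 6, Owen 4, Mona 7, Carmen 3.
Exactly 6: Kamil, Diego — 2 competitors.

2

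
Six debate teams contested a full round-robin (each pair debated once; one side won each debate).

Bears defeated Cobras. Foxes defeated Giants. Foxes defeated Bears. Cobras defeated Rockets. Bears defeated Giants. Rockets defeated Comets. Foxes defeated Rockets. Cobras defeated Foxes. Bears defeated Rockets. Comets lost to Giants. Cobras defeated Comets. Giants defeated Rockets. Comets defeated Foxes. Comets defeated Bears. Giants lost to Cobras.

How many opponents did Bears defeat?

Bears' results: beat Rockets, Cobras, Giants; lost to Comets, Foxes.
That is 3 wins.

3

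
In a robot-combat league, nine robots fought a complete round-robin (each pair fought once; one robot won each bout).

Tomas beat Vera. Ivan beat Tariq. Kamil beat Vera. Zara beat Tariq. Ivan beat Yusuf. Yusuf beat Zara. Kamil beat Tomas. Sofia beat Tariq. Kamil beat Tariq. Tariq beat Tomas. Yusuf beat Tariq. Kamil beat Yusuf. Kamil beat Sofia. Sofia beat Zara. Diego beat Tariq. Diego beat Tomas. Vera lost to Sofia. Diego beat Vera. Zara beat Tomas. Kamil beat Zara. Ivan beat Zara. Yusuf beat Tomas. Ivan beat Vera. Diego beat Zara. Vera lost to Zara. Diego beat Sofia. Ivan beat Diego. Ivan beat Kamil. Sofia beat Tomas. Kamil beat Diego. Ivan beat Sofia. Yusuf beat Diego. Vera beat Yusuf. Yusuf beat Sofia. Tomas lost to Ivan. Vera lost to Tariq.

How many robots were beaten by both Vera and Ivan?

1

Vera beat: Yusuf.
Ivan beat: Zara, Yusuf, Sofia, Kamil, Tomas, Vera, Tariq, Diego.
Both beat: Yusuf — 1.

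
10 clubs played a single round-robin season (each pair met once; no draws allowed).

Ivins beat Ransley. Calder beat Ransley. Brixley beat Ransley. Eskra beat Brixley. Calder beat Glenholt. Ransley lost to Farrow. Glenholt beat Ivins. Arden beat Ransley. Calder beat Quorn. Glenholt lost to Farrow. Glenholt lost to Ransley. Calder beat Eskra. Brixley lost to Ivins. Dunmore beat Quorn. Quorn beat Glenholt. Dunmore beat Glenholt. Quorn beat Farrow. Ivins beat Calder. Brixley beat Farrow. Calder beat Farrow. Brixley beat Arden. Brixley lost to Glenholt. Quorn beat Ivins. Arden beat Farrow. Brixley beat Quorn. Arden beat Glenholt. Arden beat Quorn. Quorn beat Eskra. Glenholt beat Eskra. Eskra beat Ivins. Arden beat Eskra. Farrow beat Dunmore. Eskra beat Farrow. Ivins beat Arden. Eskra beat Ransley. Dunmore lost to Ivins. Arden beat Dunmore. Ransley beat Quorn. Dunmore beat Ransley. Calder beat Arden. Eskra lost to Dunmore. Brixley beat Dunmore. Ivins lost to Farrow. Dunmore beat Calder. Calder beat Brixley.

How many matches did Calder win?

Calder's results: beat Brixley, Arden, Ransley, Farrow, Eskra, Quorn, Glenholt; lost to Dunmore, Ivins.
That is 7 wins.

7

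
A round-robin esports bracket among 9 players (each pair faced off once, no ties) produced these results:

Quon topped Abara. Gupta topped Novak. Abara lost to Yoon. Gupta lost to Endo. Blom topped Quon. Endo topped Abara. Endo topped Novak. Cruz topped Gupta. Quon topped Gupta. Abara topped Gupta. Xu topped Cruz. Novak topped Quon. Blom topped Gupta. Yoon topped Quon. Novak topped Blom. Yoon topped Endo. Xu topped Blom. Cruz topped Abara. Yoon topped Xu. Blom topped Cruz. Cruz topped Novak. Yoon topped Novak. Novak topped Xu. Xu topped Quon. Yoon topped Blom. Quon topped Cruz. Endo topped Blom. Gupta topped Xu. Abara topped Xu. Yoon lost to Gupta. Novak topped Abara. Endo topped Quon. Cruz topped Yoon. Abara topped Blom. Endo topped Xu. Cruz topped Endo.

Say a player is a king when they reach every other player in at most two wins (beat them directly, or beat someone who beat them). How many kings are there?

7

Endo reaches everyone (king).
Cruz reaches everyone (king).
Gupta reaches everyone (king).
Xu reaches everyone (king).
Quon reaches everyone (king).
Novak cannot reach Endo, Yoon in two steps.
Blom reaches everyone (king).
Yoon reaches everyone (king).
Abara cannot reach Endo in two steps.
Kings: Endo, Cruz, Gupta, Xu, Quon, Blom, Yoon — 7.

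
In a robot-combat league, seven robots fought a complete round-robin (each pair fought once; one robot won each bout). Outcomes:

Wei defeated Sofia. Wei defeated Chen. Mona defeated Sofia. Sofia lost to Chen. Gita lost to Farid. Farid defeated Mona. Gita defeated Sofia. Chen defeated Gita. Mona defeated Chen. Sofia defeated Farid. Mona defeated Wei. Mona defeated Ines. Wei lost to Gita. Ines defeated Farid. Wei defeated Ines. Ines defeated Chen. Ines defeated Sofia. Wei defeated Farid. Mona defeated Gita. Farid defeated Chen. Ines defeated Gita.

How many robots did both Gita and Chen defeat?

Gita beat: Sofia, Wei.
Chen beat: Gita, Sofia.
Both beat: Sofia — 1.

1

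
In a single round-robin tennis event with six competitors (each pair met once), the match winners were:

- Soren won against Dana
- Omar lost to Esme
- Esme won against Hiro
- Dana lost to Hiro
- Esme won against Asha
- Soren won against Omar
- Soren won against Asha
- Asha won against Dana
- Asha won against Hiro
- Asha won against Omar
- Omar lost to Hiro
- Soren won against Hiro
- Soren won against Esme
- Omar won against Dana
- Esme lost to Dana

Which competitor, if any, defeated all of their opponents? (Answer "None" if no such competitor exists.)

Soren has 5 wins out of 5 opponents — a perfect record.

Soren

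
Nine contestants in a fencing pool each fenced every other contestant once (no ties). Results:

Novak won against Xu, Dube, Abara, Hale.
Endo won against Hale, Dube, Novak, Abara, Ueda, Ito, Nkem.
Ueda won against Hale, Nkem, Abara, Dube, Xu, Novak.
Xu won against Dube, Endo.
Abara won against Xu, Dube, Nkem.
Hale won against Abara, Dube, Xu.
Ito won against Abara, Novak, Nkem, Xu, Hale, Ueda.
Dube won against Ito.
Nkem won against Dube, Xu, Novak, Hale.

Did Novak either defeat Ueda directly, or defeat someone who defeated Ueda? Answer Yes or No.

No

Novak did not beat Ueda directly.
Novak beat Xu, Abara, Dube, Hale, but each of them lost to Ueda. No two-step path.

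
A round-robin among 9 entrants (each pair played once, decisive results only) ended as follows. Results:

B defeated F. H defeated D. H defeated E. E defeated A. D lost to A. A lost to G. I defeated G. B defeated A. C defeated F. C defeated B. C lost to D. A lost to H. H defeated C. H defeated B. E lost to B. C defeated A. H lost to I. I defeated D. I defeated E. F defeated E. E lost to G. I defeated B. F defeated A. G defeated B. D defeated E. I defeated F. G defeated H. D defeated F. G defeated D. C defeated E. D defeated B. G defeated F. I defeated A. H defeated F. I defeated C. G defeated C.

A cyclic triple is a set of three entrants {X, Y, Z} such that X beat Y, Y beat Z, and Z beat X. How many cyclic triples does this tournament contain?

Win totals: A 1, B 3, C 4, D 4, E 1, F 2, G 7, H 6, I 8.
An entrant with w wins dominates both others in C(w,2) triples; summing gives 0 + 3 + 6 + 6 + 0 + 1 + 21 + 15 + 28 = 80 transitive triples.
Total triples C(9,3) = 84, so cyclic triples = 84 − 80 = 4.

4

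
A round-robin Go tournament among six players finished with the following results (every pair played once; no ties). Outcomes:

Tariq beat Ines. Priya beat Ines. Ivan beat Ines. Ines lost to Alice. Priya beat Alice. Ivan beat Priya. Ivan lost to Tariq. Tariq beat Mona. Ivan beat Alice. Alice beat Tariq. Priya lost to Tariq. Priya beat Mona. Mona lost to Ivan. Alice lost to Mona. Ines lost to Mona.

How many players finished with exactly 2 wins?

2

Win totals: Alice 2, Ines 0, Ivan 4, Tariq 4, Mona 2, Priya 3.
Exactly 2: Alice, Mona — 2 players.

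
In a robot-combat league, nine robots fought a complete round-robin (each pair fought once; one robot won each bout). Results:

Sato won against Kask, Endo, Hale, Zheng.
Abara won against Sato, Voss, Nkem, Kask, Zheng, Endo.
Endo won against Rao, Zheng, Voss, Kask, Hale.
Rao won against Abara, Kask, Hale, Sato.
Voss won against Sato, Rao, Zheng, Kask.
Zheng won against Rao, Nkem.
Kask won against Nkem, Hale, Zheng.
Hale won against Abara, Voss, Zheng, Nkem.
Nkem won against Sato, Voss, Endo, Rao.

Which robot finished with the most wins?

Win totals: Hale 4, Kask 3, Rao 4, Nkem 4, Voss 4, Abara 6, Zheng 2, Endo 5, Sato 4.
Abara leads with 6 wins (next highest: 5).

Abara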